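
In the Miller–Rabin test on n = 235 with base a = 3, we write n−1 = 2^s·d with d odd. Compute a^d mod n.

103

235 − 1 = 234 = 2^1 · 117, so d = 117.
3^1 ≡ 3 (mod 235)
3^2 ≡ 3^2 = 9 ≡ 9 (mod 235)
3^4 ≡ 9^2 = 81 ≡ 81 (mod 235)
3^8 ≡ 81^2 = 6561 ≡ 216 (mod 235)
3^16 ≡ 216^2 = 46656 ≡ 126 (mod 235)
3^32 ≡ 126^2 = 15876 ≡ 131 (mod 235)
3^64 ≡ 131^2 = 17161 ≡ 6 (mod 235)
117 = 64 + 32 + 16 + 4 + 1 in binary powers of 2.
So 3^117 ≡ 6 · 131 · 126 · 81 · 3 ≡ 103 (mod 235).
Squaring chain: 103; never reaches −1, so base 3 is a Miller–Rabin witness that 235 is composite.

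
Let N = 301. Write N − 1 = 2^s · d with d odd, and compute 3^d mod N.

301 − 1 = 300 = 2^2 · 75, so d = 75.
3^1 ≡ 3 (mod 301)
3^2 ≡ 3^2 = 9 ≡ 9 (mod 301)
3^4 ≡ 9^2 = 81 ≡ 81 (mod 301)
3^8 ≡ 81^2 = 6561 ≡ 240 (mod 301)
3^16 ≡ 240^2 = 57600 ≡ 109 (mod 301)
3^32 ≡ 109^2 = 11881 ≡ 142 (mod 301)
3^64 ≡ 142^2 = 20164 ≡ 298 (mod 301)
75 = 64 + 8 + 2 + 1 in binary powers of 2.
So 3^75 ≡ 298 · 240 · 9 · 3 ≡ 125 (mod 301).
Squaring chain: 125 → 274; never reaches −1, so base 3 is a Miller–Rabin witness that 301 is composite.

125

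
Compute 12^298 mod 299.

12^1 ≡ 12 (mod 299)
12^2 ≡ 12^2 = 144 ≡ 144 (mod 299)
12^4 ≡ 144^2 = 20736 ≡ 105 (mod 299)
12^8 ≡ 105^2 = 11025 ≡ 261 (mod 299)
12^16 ≡ 261^2 = 68121 ≡ 248 (mod 299)
12^32 ≡ 248^2 = 61504 ≡ 209 (mod 299)
12^64 ≡ 209^2 = 43681 ≡ 27 (mod 299)
12^128 ≡ 27^2 = 729 ≡ 131 (mod 299)
12^256 ≡ 131^2 = 17161 ≡ 118 (mod 299)
298 = 256 + 32 + 8 + 2 in binary powers of 2.
So 12^298 ≡ 118 · 209 · 261 · 144 ≡ 196 (mod 299).
Since 196 ≠ 1, base 12 is a Fermat witness: 299 is composite.

196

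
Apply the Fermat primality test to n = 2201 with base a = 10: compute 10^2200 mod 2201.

1369

10^1 ≡ 10 (mod 2201)
10^2 ≡ 10^2 = 100 ≡ 100 (mod 2201)
10^4 ≡ 100^2 = 10000 ≡ 1196 (mod 2201)
10^8 ≡ 1196^2 = 1430416 ≡ 1967 (mod 2201)
10^16 ≡ 1967^2 = 3869089 ≡ 1932 (mod 2201)
10^32 ≡ 1932^2 = 3732624 ≡ 1929 (mod 2201)
10^64 ≡ 1929^2 = 3721041 ≡ 1351 (mod 2201)
10^128 ≡ 1351^2 = 1825201 ≡ 572 (mod 2201)
10^256 ≡ 572^2 = 327184 ≡ 1436 (mod 2201)
10^512 ≡ 1436^2 = 2062096 ≡ 1960 (mod 2201)
10^1024 ≡ 1960^2 = 3841600 ≡ 855 (mod 2201)
10^2048 ≡ 855^2 = 731025 ≡ 293 (mod 2201)
2200 = 2048 + 128 + 16 + 8 in binary powers of 2.
So 10^2200 ≡ 293 · 572 · 1932 · 1967 ≡ 1369 (mod 2201).
Since 1369 ≠ 1, base 10 is a Fermat witness: 2201 is composite.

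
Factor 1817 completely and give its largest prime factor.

79

1817 = 23 · 79
79 is prime.
So 1817 = 23 · 79; the largest prime factor is 79.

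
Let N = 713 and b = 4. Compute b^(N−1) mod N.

4^1 ≡ 4 (mod 713)
4^2 ≡ 4^2 = 16 ≡ 16 (mod 713)
4^4 ≡ 16^2 = 256 ≡ 256 (mod 713)
4^8 ≡ 256^2 = 65536 ≡ 653 (mod 713)
4^16 ≡ 653^2 = 426409 ≡ 35 (mod 713)
4^32 ≡ 35^2 = 1225 ≡ 512 (mod 713)
4^64 ≡ 512^2 = 262144 ≡ 473 (mod 713)
4^128 ≡ 473^2 = 223729 ≡ 560 (mod 713)
4^256 ≡ 560^2 = 313600 ≡ 593 (mod 713)
4^512 ≡ 593^2 = 351649 ≡ 140 (mod 713)
712 = 512 + 128 + 64 + 8 in binary powers of 2.
So 4^712 ≡ 140 · 560 · 473 · 653 ≡ 78 (mod 713).
Since 78 ≠ 1, base 4 is a Fermat witness: 713 is composite.

78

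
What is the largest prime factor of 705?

705 = 3 · 235
235 = 5 · 47
47 is prime.
So 705 = 3 · 5 · 47; the largest prime factor is 47.

47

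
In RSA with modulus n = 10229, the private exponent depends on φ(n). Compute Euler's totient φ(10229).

9984

Factor: 10229 = 53 · 193.
φ(10229) = (53−1) · (193−1) = 52 · 192 = 9984.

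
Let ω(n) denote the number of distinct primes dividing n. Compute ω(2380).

2380 = 2^2 · 595
595 = 5 · 119
119 = 7 · 17
2380 = 2^2 · 5 · 7 · 17, which has 4 distinct prime factors.

4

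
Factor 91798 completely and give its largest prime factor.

83

91798 = 2 · 45899
45899 = 7 · 6557
6557 = 79 · 83
83 is prime.
So 91798 = 2 · 7 · 79 · 83; the largest prime factor is 83.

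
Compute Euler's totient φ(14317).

14076

Factor: 14317 = 103 · 139.
φ(14317) = (103−1) · (139−1) = 102 · 138 = 14076.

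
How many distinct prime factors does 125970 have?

125970 = 2 · 62985
62985 = 3 · 20995
20995 = 5 · 4199
4199 = 13 · 323
323 = 17 · 19
125970 = 2 · 3 · 5 · 13 · 17 · 19, which has 6 distinct prime factors.

6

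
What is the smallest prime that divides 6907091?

61

6907091 is odd.
Digit sum 32, not divisible by 3.
Ends in 1: not divisible by 5.
7: 6907091 = 7·986727 + 2
11: 6907091 = 11·627917 + 4
13: 6907091 = 13·531314 + 9
17: 6907091 = 17·406299 + 8
19: 6907091 = 19·363531 + 2
23: 6907091 = 23·300308 + 7
29: 6907091 = 29·238175 + 16
31: 6907091 = 31·222809 + 12
37: 6907091 = 37·186678 + 5
41: 6907091 = 41·168465 + 26
43: 6907091 = 43·160630 + 1
47: 6907091 = 47·146959 + 18
53: 6907091 = 53·130322 + 25
59: 6907091 = 59·117069 + 20
61: 6907091 = 61·113231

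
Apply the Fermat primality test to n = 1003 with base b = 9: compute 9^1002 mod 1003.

9^1 ≡ 9 (mod 1003)
9^2 ≡ 9^2 = 81 ≡ 81 (mod 1003)
9^4 ≡ 81^2 = 6561 ≡ 543 (mod 1003)
9^8 ≡ 543^2 = 294849 ≡ 970 (mod 1003)
9^16 ≡ 970^2 = 940900 ≡ 86 (mod 1003)
9^32 ≡ 86^2 = 7396 ≡ 375 (mod 1003)
9^64 ≡ 375^2 = 140625 ≡ 205 (mod 1003)
9^128 ≡ 205^2 = 42025 ≡ 902 (mod 1003)
9^256 ≡ 902^2 = 813604 ≡ 171 (mod 1003)
9^512 ≡ 171^2 = 29241 ≡ 154 (mod 1003)
1002 = 512 + 256 + 128 + 64 + 32 + 8 + 2 in binary powers of 2.
So 9^1002 ≡ 154 · 171 · 902 · 205 · 375 · 970 · 81 ≡ 676 (mod 1003).
Since 676 ≠ 1, base 9 is a Fermat witness: 1003 is composite.

676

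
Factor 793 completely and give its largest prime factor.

793 = 13 · 61
61 is prime.
So 793 = 13 · 61; the largest prime factor is 61.

61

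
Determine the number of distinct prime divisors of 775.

775 = 5^2 · 31
775 = 5^2 · 31, which has 2 distinct prime factors.

2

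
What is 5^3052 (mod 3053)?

522

5^1 ≡ 5 (mod 3053)
5^2 ≡ 5^2 = 25 ≡ 25 (mod 3053)
5^4 ≡ 25^2 = 625 ≡ 625 (mod 3053)
5^8 ≡ 625^2 = 390625 ≡ 2894 (mod 3053)
5^16 ≡ 2894^2 = 8375236 ≡ 857 (mod 3053)
5^32 ≡ 857^2 = 734449 ≡ 1729 (mod 3053)
5^64 ≡ 1729^2 = 2989441 ≡ 554 (mod 3053)
5^128 ≡ 554^2 = 306916 ≡ 1616 (mod 3053)
5^256 ≡ 1616^2 = 2611456 ≡ 1141 (mod 3053)
5^512 ≡ 1141^2 = 1301881 ≡ 1303 (mod 3053)
5^1024 ≡ 1303^2 = 1697809 ≡ 341 (mod 3053)
5^2048 ≡ 341^2 = 116281 ≡ 267 (mod 3053)
3052 = 2048 + 512 + 256 + 128 + 64 + 32 + 8 + 4 in binary powers of 2.
So 5^3052 ≡ 267 · 1303 · 1141 · 1616 · 554 · 1729 · 2894 · 625 ≡ 522 (mod 3053).
Since 522 ≠ 1, base 5 is a Fermat witness: 3053 is composite.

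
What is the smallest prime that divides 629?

17

629 is odd.
Digit sum 17, not divisible by 3.
Ends in 9: not divisible by 5.
7: 629 = 7·89 + 6
11: 629 = 11·57 + 2
13: 629 = 13·48 + 5
17: 629 = 17·37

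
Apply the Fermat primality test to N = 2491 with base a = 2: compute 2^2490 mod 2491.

2414

2^1 ≡ 2 (mod 2491)
2^2 ≡ 2^2 = 4 ≡ 4 (mod 2491)
2^4 ≡ 4^2 = 16 ≡ 16 (mod 2491)
2^8 ≡ 16^2 = 256 ≡ 256 (mod 2491)
2^16 ≡ 256^2 = 65536 ≡ 770 (mod 2491)
2^32 ≡ 770^2 = 592900 ≡ 42 (mod 2491)
2^64 ≡ 42^2 = 1764 ≡ 1764 (mod 2491)
2^128 ≡ 1764^2 = 3111696 ≡ 437 (mod 2491)
2^256 ≡ 437^2 = 190969 ≡ 1653 (mod 2491)
2^512 ≡ 1653^2 = 2732409 ≡ 2273 (mod 2491)
2^1024 ≡ 2273^2 = 5166529 ≡ 195 (mod 2491)
2^2048 ≡ 195^2 = 38025 ≡ 660 (mod 2491)
2490 = 2048 + 256 + 128 + 32 + 16 + 8 + 2 in binary powers of 2.
So 2^2490 ≡ 660 · 1653 · 437 · 42 · 770 · 256 · 4 ≡ 2414 (mod 2491).
Since 2414 ≠ 1, base 2 is a Fermat witness: 2491 is composite.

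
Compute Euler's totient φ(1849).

1806

Factor: 1849 = 43^2.
φ(1849) = 43^1·(43−1) = 1806.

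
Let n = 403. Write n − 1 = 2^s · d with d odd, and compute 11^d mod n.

403 − 1 = 402 = 2^1 · 201, so d = 201.
11^1 ≡ 11 (mod 403)
11^2 ≡ 11^2 = 121 ≡ 121 (mod 403)
11^4 ≡ 121^2 = 14641 ≡ 133 (mod 403)
11^8 ≡ 133^2 = 17689 ≡ 360 (mod 403)
11^16 ≡ 360^2 = 129600 ≡ 237 (mod 403)
11^32 ≡ 237^2 = 56169 ≡ 152 (mod 403)
11^64 ≡ 152^2 = 23104 ≡ 133 (mod 403)
11^128 ≡ 133^2 = 17689 ≡ 360 (mod 403)
201 = 128 + 64 + 8 + 1 in binary powers of 2.
So 11^201 ≡ 360 · 133 · 360 · 11 ≡ 151 (mod 403).
Squaring chain: 151; never reaches −1, so base 11 is a Miller–Rabin witness that 403 is composite.

151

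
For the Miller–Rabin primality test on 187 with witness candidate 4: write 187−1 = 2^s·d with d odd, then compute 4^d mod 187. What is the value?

187 − 1 = 186 = 2^1 · 93, so d = 93.
4^1 ≡ 4 (mod 187)
4^2 ≡ 4^2 = 16 ≡ 16 (mod 187)
4^4 ≡ 16^2 = 256 ≡ 69 (mod 187)
4^8 ≡ 69^2 = 4761 ≡ 86 (mod 187)
4^16 ≡ 86^2 = 7396 ≡ 103 (mod 187)
4^32 ≡ 103^2 = 10609 ≡ 137 (mod 187)
4^64 ≡ 137^2 = 18769 ≡ 69 (mod 187)
93 = 64 + 16 + 8 + 4 + 1 in binary powers of 2.
So 4^93 ≡ 69 · 103 · 86 · 69 · 4 ≡ 174 (mod 187).
Squaring chain: 174; never reaches −1, so base 4 is a Miller–Rabin witness that 187 is composite.

174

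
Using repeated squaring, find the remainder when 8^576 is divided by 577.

8^1 ≡ 8 (mod 577)
8^2 ≡ 8^2 = 64 ≡ 64 (mod 577)
8^4 ≡ 64^2 = 4096 ≡ 57 (mod 577)
8^8 ≡ 57^2 = 3249 ≡ 364 (mod 577)
8^16 ≡ 364^2 = 132496 ≡ 363 (mod 577)
8^32 ≡ 363^2 = 131769 ≡ 213 (mod 577)
8^64 ≡ 213^2 = 45369 ≡ 363 (mod 577)
8^128 ≡ 363^2 = 131769 ≡ 213 (mod 577)
8^256 ≡ 213^2 = 45369 ≡ 363 (mod 577)
8^512 ≡ 363^2 = 131769 ≡ 213 (mod 577)
576 = 512 + 64 in binary powers of 2.
So 8^576 ≡ 213 · 363 ≡ 1 (mod 577).
Since the result is 1, base 8 gives no evidence that 577 is composite.

1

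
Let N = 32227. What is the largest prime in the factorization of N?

32227 = 13 · 2479
2479 = 37 · 67
67 is prime.
So 32227 = 13 · 37 · 67; the largest prime factor is 67.

67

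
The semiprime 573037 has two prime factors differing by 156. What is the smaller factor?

Since p = q + 156, we have 573037 = q(q + 156), so q² + 156q − 573037 = 0.
Discriminant: 156² + 4·573037 = 24336 + 2292148 = 2316484; √2316484 = 1522.
q = (−156 + 1522)/2 = 683, and p = q + 156 = 839.
Check: 683 · 839 = 573037.

683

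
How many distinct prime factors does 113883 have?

5

113883 = 3 · 37961
37961 = 7 · 5423
5423 = 11 · 493
493 = 17 · 29
113883 = 3 · 7 · 11 · 17 · 29, which has 5 distinct prime factors.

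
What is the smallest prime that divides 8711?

8711 is odd.
Digit sum 17, not divisible by 3.
Ends in 1: not divisible by 5.
7: 8711 = 7·1244 + 3
11: 8711 = 11·791 + 10
13: 8711 = 13·670 + 1
17: 8711 = 17·512 + 7
19: 8711 = 19·458 + 9
23: 8711 = 23·378 + 17
29: 8711 = 29·300 + 11
31: 8711 = 31·281

31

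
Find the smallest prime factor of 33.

33 is odd.
Digit sum 6, divisible by 3.

3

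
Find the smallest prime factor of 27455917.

27455917 is odd.
Digit sum 40, not divisible by 3.
Ends in 7: not divisible by 5.
7: 27455917 = 7·3922273 + 6
11: 27455917 = 11·2495992 + 5
13: 27455917 = 13·2111993 + 8
17: 27455917 = 17·1615053 + 16
19: 27455917 = 19·1445048 + 5
23: 27455917 = 23·1193735 + 12
29: 27455917 = 29·946755 + 22
31: 27455917 = 31·885674 + 23
37: 27455917 = 37·742051 + 30
41: 27455917 = 41·669656 + 21
43: 27455917 = 43·638509 + 30
47: 27455917 = 47·584168 + 21
53: 27455917 = 53·518036 + 9
59: 27455917 = 59·465354 + 31
61: 27455917 = 61·450097

61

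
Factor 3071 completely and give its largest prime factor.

83

3071 = 37 · 83
83 is prime.
So 3071 = 37 · 83; the largest prime factor is 83.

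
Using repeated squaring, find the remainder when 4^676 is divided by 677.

1

4^1 ≡ 4 (mod 677)
4^2 ≡ 4^2 = 16 ≡ 16 (mod 677)
4^4 ≡ 16^2 = 256 ≡ 256 (mod 677)
4^8 ≡ 256^2 = 65536 ≡ 544 (mod 677)
4^16 ≡ 544^2 = 295936 ≡ 87 (mod 677)
4^32 ≡ 87^2 = 7569 ≡ 122 (mod 677)
4^64 ≡ 122^2 = 14884 ≡ 667 (mod 677)
4^128 ≡ 667^2 = 444889 ≡ 100 (mod 677)
4^256 ≡ 100^2 = 10000 ≡ 522 (mod 677)
4^512 ≡ 522^2 = 272484 ≡ 330 (mod 677)
676 = 512 + 128 + 32 + 4 in binary powers of 2.
So 4^676 ≡ 330 · 100 · 122 · 256 ≡ 1 (mod 677).
Since the result is 1, base 4 gives no evidence that 677 is composite.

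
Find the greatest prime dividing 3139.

73

3139 = 43 · 73
73 is prime.
So 3139 = 43 · 73; the largest prime factor is 73.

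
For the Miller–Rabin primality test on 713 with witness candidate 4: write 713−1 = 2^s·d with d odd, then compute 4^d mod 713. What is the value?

713 − 1 = 712 = 2^3 · 89, so d = 89.
4^1 ≡ 4 (mod 713)
4^2 ≡ 4^2 = 16 ≡ 16 (mod 713)
4^4 ≡ 16^2 = 256 ≡ 256 (mod 713)
4^8 ≡ 256^2 = 65536 ≡ 653 (mod 713)
4^16 ≡ 653^2 = 426409 ≡ 35 (mod 713)
4^32 ≡ 35^2 = 1225 ≡ 512 (mod 713)
4^64 ≡ 512^2 = 262144 ≡ 473 (mod 713)
89 = 64 + 16 + 8 + 1 in binary powers of 2.
So 4^89 ≡ 473 · 35 · 653 · 4 ≡ 349 (mod 713).
Squaring chain: 349 → 591 → 624; never reaches −1, so base 4 is a Miller–Rabin witness that 713 is composite.

349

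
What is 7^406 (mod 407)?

7^1 ≡ 7 (mod 407)
7^2 ≡ 7^2 = 49 ≡ 49 (mod 407)
7^4 ≡ 49^2 = 2401 ≡ 366 (mod 407)
7^8 ≡ 366^2 = 133956 ≡ 53 (mod 407)
7^16 ≡ 53^2 = 2809 ≡ 367 (mod 407)
7^32 ≡ 367^2 = 134689 ≡ 379 (mod 407)
7^64 ≡ 379^2 = 143641 ≡ 377 (mod 407)
7^128 ≡ 377^2 = 142129 ≡ 86 (mod 407)
7^256 ≡ 86^2 = 7396 ≡ 70 (mod 407)
406 = 256 + 128 + 16 + 4 + 2 in binary powers of 2.
So 7^406 ≡ 70 · 86 · 367 · 366 · 49 ≡ 81 (mod 407).
Since 81 ≠ 1, base 7 is a Fermat witness: 407 is composite.

81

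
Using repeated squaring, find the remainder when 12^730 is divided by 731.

12^1 ≡ 12 (mod 731)
12^2 ≡ 12^2 = 144 ≡ 144 (mod 731)
12^4 ≡ 144^2 = 20736 ≡ 268 (mod 731)
12^8 ≡ 268^2 = 71824 ≡ 186 (mod 731)
12^16 ≡ 186^2 = 34596 ≡ 239 (mod 731)
12^32 ≡ 239^2 = 57121 ≡ 103 (mod 731)
12^64 ≡ 103^2 = 10609 ≡ 375 (mod 731)
12^128 ≡ 375^2 = 140625 ≡ 273 (mod 731)
12^256 ≡ 273^2 = 74529 ≡ 698 (mod 731)
12^512 ≡ 698^2 = 487204 ≡ 358 (mod 731)
730 = 512 + 128 + 64 + 16 + 8 + 2 in binary powers of 2.
So 12^730 ≡ 358 · 273 · 375 · 239 · 186 · 144 ≡ 196 (mod 731).
Since 196 ≠ 1, base 12 is a Fermat witness: 731 is composite.

196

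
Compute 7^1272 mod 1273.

7^1 ≡ 7 (mod 1273)
7^2 ≡ 7^2 = 49 ≡ 49 (mod 1273)
7^4 ≡ 49^2 = 2401 ≡ 1128 (mod 1273)
7^8 ≡ 1128^2 = 1272384 ≡ 657 (mod 1273)
7^16 ≡ 657^2 = 431649 ≡ 102 (mod 1273)
7^32 ≡ 102^2 = 10404 ≡ 220 (mod 1273)
7^64 ≡ 220^2 = 48400 ≡ 26 (mod 1273)
7^128 ≡ 26^2 = 676 ≡ 676 (mod 1273)
7^256 ≡ 676^2 = 456976 ≡ 1242 (mod 1273)
7^512 ≡ 1242^2 = 1542564 ≡ 961 (mod 1273)
7^1024 ≡ 961^2 = 923521 ≡ 596 (mod 1273)
1272 = 1024 + 128 + 64 + 32 + 16 + 8 in binary powers of 2.
So 7^1272 ≡ 596 · 676 · 26 · 220 · 102 · 657 ≡ 1179 (mod 1273).
Since 1179 ≠ 1, base 7 is a Fermat witness: 1273 is composite.

1179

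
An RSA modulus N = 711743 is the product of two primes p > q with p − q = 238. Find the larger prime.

971

Since p = q + 238, we have 711743 = q(q + 238), so q² + 238q − 711743 = 0.
Discriminant: 238² + 4·711743 = 56644 + 2846972 = 2903616; √2903616 = 1704.
q = (−238 + 1704)/2 = 733, and p = q + 238 = 971.
Check: 733 · 971 = 711743.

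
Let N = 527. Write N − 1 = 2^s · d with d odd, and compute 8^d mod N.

202

527 − 1 = 526 = 2^1 · 263, so d = 263.
8^1 ≡ 8 (mod 527)
8^2 ≡ 8^2 = 64 ≡ 64 (mod 527)
8^4 ≡ 64^2 = 4096 ≡ 407 (mod 527)
8^8 ≡ 407^2 = 165649 ≡ 171 (mod 527)
8^16 ≡ 171^2 = 29241 ≡ 256 (mod 527)
8^32 ≡ 256^2 = 65536 ≡ 188 (mod 527)
8^64 ≡ 188^2 = 35344 ≡ 35 (mod 527)
8^128 ≡ 35^2 = 1225 ≡ 171 (mod 527)
8^256 ≡ 171^2 = 29241 ≡ 256 (mod 527)
263 = 256 + 4 + 2 + 1 in binary powers of 2.
So 8^263 ≡ 256 · 407 · 64 · 8 ≡ 202 (mod 527).
Squaring chain: 202; never reaches −1, so base 8 is a Miller–Rabin witness that 527 is composite.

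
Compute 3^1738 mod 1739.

3^1 ≡ 3 (mod 1739)
3^2 ≡ 3^2 = 9 ≡ 9 (mod 1739)
3^4 ≡ 9^2 = 81 ≡ 81 (mod 1739)
3^8 ≡ 81^2 = 6561 ≡ 1344 (mod 1739)
3^16 ≡ 1344^2 = 1806336 ≡ 1254 (mod 1739)
3^32 ≡ 1254^2 = 1572516 ≡ 460 (mod 1739)
3^64 ≡ 460^2 = 211600 ≡ 1181 (mod 1739)
3^128 ≡ 1181^2 = 1394761 ≡ 83 (mod 1739)
3^256 ≡ 83^2 = 6889 ≡ 1672 (mod 1739)
3^512 ≡ 1672^2 = 2795584 ≡ 1011 (mod 1739)
3^1024 ≡ 1011^2 = 1022121 ≡ 1328 (mod 1739)
1738 = 1024 + 512 + 128 + 64 + 8 + 2 in binary powers of 2.
So 3^1738 ≡ 1328 · 1011 · 83 · 1181 · 1344 · 9 ≡ 1070 (mod 1739).
Since 1070 ≠ 1, base 3 is a Fermat witness: 1739 is composite.

1070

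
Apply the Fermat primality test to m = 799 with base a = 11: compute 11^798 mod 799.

11^1 ≡ 11 (mod 799)
11^2 ≡ 11^2 = 121 ≡ 121 (mod 799)
11^4 ≡ 121^2 = 14641 ≡ 259 (mod 799)
11^8 ≡ 259^2 = 67081 ≡ 764 (mod 799)
11^16 ≡ 764^2 = 583696 ≡ 426 (mod 799)
11^32 ≡ 426^2 = 181476 ≡ 103 (mod 799)
11^64 ≡ 103^2 = 10609 ≡ 222 (mod 799)
11^128 ≡ 222^2 = 49284 ≡ 545 (mod 799)
11^256 ≡ 545^2 = 297025 ≡ 596 (mod 799)
11^512 ≡ 596^2 = 355216 ≡ 460 (mod 799)
798 = 512 + 256 + 16 + 8 + 4 + 2 in binary powers of 2.
So 11^798 ≡ 460 · 596 · 426 · 764 · 259 · 121 ≡ 332 (mod 799).
Since 332 ≠ 1, base 11 is a Fermat witness: 799 is composite.

332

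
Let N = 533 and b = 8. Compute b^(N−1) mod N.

8^1 ≡ 8 (mod 533)
8^2 ≡ 8^2 = 64 ≡ 64 (mod 533)
8^4 ≡ 64^2 = 4096 ≡ 365 (mod 533)
8^8 ≡ 365^2 = 133225 ≡ 508 (mod 533)
8^16 ≡ 508^2 = 258064 ≡ 92 (mod 533)
8^32 ≡ 92^2 = 8464 ≡ 469 (mod 533)
8^64 ≡ 469^2 = 219961 ≡ 365 (mod 533)
8^128 ≡ 365^2 = 133225 ≡ 508 (mod 533)
8^256 ≡ 508^2 = 258064 ≡ 92 (mod 533)
8^512 ≡ 92^2 = 8464 ≡ 469 (mod 533)
532 = 512 + 16 + 4 in binary powers of 2.
So 8^532 ≡ 469 · 92 · 365 ≡ 469 (mod 533).
Since 469 ≠ 1, base 8 is a Fermat witness: 533 is composite.

469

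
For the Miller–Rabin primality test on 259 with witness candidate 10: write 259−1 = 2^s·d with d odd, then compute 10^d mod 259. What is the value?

223

259 − 1 = 258 = 2^1 · 129, so d = 129.
10^1 ≡ 10 (mod 259)
10^2 ≡ 10^2 = 100 ≡ 100 (mod 259)
10^4 ≡ 100^2 = 10000 ≡ 158 (mod 259)
10^8 ≡ 158^2 = 24964 ≡ 100 (mod 259)
10^16 ≡ 100^2 = 10000 ≡ 158 (mod 259)
10^32 ≡ 158^2 = 24964 ≡ 100 (mod 259)
10^64 ≡ 100^2 = 10000 ≡ 158 (mod 259)
10^128 ≡ 158^2 = 24964 ≡ 100 (mod 259)
129 = 128 + 1 in binary powers of 2.
So 10^129 ≡ 100 · 10 ≡ 223 (mod 259).
Squaring chain: 223; never reaches −1, so base 10 is a Miller–Rabin witness that 259 is composite.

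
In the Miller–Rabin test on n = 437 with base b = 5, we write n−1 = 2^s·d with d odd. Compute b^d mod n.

437 − 1 = 436 = 2^2 · 109, so d = 109.
5^1 ≡ 5 (mod 437)
5^2 ≡ 5^2 = 25 ≡ 25 (mod 437)
5^4 ≡ 25^2 = 625 ≡ 188 (mod 437)
5^8 ≡ 188^2 = 35344 ≡ 384 (mod 437)
5^16 ≡ 384^2 = 147456 ≡ 187 (mod 437)
5^32 ≡ 187^2 = 34969 ≡ 9 (mod 437)
5^64 ≡ 9^2 = 81 ≡ 81 (mod 437)
109 = 64 + 32 + 8 + 4 + 1 in binary powers of 2.
So 5^109 ≡ 81 · 9 · 384 · 188 · 5 ≡ 290 (mod 437).
Squaring chain: 290 → 196; never reaches −1, so base 5 is a Miller–Rabin witness that 437 is composite.

290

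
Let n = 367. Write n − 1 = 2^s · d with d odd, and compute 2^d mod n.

367 − 1 = 366 = 2^1 · 183, so d = 183.
2^1 ≡ 2 (mod 367)
2^2 ≡ 2^2 = 4 ≡ 4 (mod 367)
2^4 ≡ 4^2 = 16 ≡ 16 (mod 367)
2^8 ≡ 16^2 = 256 ≡ 256 (mod 367)
2^16 ≡ 256^2 = 65536 ≡ 210 (mod 367)
2^32 ≡ 210^2 = 44100 ≡ 60 (mod 367)
2^64 ≡ 60^2 = 3600 ≡ 297 (mod 367)
2^128 ≡ 297^2 = 88209 ≡ 129 (mod 367)
183 = 128 + 32 + 16 + 4 + 2 + 1 in binary powers of 2.
So 2^183 ≡ 129 · 60 · 210 · 16 · 4 · 2 ≡ 1 (mod 367).
Since 2^d ≡ 1 (mod 367), base 2 does not prove 367 composite.

1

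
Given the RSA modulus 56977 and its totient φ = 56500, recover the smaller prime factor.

227

φ(n) = (p−1)(q−1) = n − (p+q) + 1, so p + q = 56977 − 56500 + 1 = 478.
p and q are the roots of t² − 478t + 56977 = 0.
Discriminant: 478² − 4·56977 = 228484 − 227908 = 576; √576 = 24.
q = (478 − 24)/2 = 227, p = (478 + 24)/2 = 251.
Check: 227 · 251 = 56977.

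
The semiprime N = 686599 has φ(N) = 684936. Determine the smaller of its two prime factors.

φ(n) = (p−1)(q−1) = n − (p+q) + 1, so p + q = 686599 − 684936 + 1 = 1664.
p and q are the roots of t² − 1664t + 686599 = 0.
Discriminant: 1664² − 4·686599 = 2768896 − 2746396 = 22500; √22500 = 150.
q = (1664 − 150)/2 = 757, p = (1664 + 150)/2 = 907.
Check: 757 · 907 = 686599.

757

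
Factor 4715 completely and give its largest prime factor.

41

4715 = 5 · 943
943 = 23 · 41
41 is prime.
So 4715 = 5 · 23 · 41; the largest prime factor is 41.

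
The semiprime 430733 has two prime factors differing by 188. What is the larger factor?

Since p = q + 188, we have 430733 = q(q + 188), so q² + 188q − 430733 = 0.
Discriminant: 188² + 4·430733 = 35344 + 1722932 = 1758276; √1758276 = 1326.
q = (−188 + 1326)/2 = 569, and p = q + 188 = 757.
Check: 569 · 757 = 430733.

757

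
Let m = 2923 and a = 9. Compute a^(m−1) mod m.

417

9^1 ≡ 9 (mod 2923)
9^2 ≡ 9^2 = 81 ≡ 81 (mod 2923)
9^4 ≡ 81^2 = 6561 ≡ 715 (mod 2923)
9^8 ≡ 715^2 = 511225 ≡ 2623 (mod 2923)
9^16 ≡ 2623^2 = 6880129 ≡ 2310 (mod 2923)
9^32 ≡ 2310^2 = 5336100 ≡ 1625 (mod 2923)
9^64 ≡ 1625^2 = 2640625 ≡ 1156 (mod 2923)
9^128 ≡ 1156^2 = 1336336 ≡ 525 (mod 2923)
9^256 ≡ 525^2 = 275625 ≡ 863 (mod 2923)
9^512 ≡ 863^2 = 744769 ≡ 2327 (mod 2923)
9^1024 ≡ 2327^2 = 5414929 ≡ 1533 (mod 2923)
9^2048 ≡ 1533^2 = 2350089 ≡ 2920 (mod 2923)
2922 = 2048 + 512 + 256 + 64 + 32 + 8 + 2 in binary powers of 2.
So 9^2922 ≡ 2920 · 2327 · 863 · 1156 · 1625 · 2623 · 81 ≡ 417 (mod 2923).
Since 417 ≠ 1, base 9 is a Fermat witness: 2923 is composite.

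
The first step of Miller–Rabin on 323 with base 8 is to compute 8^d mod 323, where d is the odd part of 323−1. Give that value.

323 − 1 = 322 = 2^1 · 161, so d = 161.
8^1 ≡ 8 (mod 323)
8^2 ≡ 8^2 = 64 ≡ 64 (mod 323)
8^4 ≡ 64^2 = 4096 ≡ 220 (mod 323)
8^8 ≡ 220^2 = 48400 ≡ 273 (mod 323)
8^16 ≡ 273^2 = 74529 ≡ 239 (mod 323)
8^32 ≡ 239^2 = 57121 ≡ 273 (mod 323)
8^64 ≡ 273^2 = 74529 ≡ 239 (mod 323)
8^128 ≡ 239^2 = 57121 ≡ 273 (mod 323)
161 = 128 + 32 + 1 in binary powers of 2.
So 8^161 ≡ 273 · 273 · 8 ≡ 297 (mod 323).
Squaring chain: 297; never reaches −1, so base 8 is a Miller–Rabin witness that 323 is composite.

297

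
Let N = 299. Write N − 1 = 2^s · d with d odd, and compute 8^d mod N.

299 − 1 = 298 = 2^1 · 149, so d = 149.
8^1 ≡ 8 (mod 299)
8^2 ≡ 8^2 = 64 ≡ 64 (mod 299)
8^4 ≡ 64^2 = 4096 ≡ 209 (mod 299)
8^8 ≡ 209^2 = 43681 ≡ 27 (mod 299)
8^16 ≡ 27^2 = 729 ≡ 131 (mod 299)
8^32 ≡ 131^2 = 17161 ≡ 118 (mod 299)
8^64 ≡ 118^2 = 13924 ≡ 170 (mod 299)
8^128 ≡ 170^2 = 28900 ≡ 196 (mod 299)
149 = 128 + 16 + 4 + 1 in binary powers of 2.
So 8^149 ≡ 196 · 131 · 209 · 8 ≡ 151 (mod 299).
Squaring chain: 151; never reaches −1, so base 8 is a Miller–Rabin witness that 299 is composite.

151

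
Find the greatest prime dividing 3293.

89

3293 = 37 · 89
89 is prime.
So 3293 = 37 · 89; the largest prime factor is 89.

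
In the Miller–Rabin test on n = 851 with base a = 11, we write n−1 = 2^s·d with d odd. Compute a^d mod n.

851 − 1 = 850 = 2^1 · 425, so d = 425.
11^1 ≡ 11 (mod 851)
11^2 ≡ 11^2 = 121 ≡ 121 (mod 851)
11^4 ≡ 121^2 = 14641 ≡ 174 (mod 851)
11^8 ≡ 174^2 = 30276 ≡ 491 (mod 851)
11^16 ≡ 491^2 = 241081 ≡ 248 (mod 851)
11^32 ≡ 248^2 = 61504 ≡ 232 (mod 851)
11^64 ≡ 232^2 = 53824 ≡ 211 (mod 851)
11^128 ≡ 211^2 = 44521 ≡ 269 (mod 851)
11^256 ≡ 269^2 = 72361 ≡ 26 (mod 851)
425 = 256 + 128 + 32 + 8 + 1 in binary powers of 2.
So 11^425 ≡ 26 · 269 · 232 · 491 · 11 ≡ 582 (mod 851).
Squaring chain: 582; never reaches −1, so base 11 is a Miller–Rabin witness that 851 is composite.

582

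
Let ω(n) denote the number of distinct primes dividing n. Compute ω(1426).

3

1426 = 2 · 713
713 = 23 · 31
1426 = 2 · 23 · 31, which has 3 distinct prime factors.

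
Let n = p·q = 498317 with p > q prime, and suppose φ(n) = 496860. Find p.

φ(n) = (p−1)(q−1) = n − (p+q) + 1, so p + q = 498317 − 496860 + 1 = 1458.
p and q are the roots of t² − 1458t + 498317 = 0.
Discriminant: 1458² − 4·498317 = 2125764 − 1993268 = 132496; √132496 = 364.
q = (1458 − 364)/2 = 547, p = (1458 + 364)/2 = 911.
Check: 547 · 911 = 498317.

911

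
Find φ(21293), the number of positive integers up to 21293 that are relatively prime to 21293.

Factor: 21293 = 107 · 199.
φ(21293) = (107−1) · (199−1) = 106 · 198 = 20988.

20988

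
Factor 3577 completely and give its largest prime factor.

73

3577 = 7 · 511
511 = 7 · 73
73 is prime.
So 3577 = 7^2 · 73; the largest prime factor is 73.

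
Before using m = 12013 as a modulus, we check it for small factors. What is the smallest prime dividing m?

12013 is odd.
Digit sum 7, not divisible by 3.
Ends in 3: not divisible by 5.
7: 12013 = 7·1716 + 1
11: 12013 = 11·1092 + 1
13: 12013 = 13·924 + 1
17: 12013 = 17·706 + 11
19: 12013 = 19·632 + 5
23: 12013 = 23·522 + 7
29: 12013 = 29·414 + 7
31: 12013 = 31·387 + 16
37: 12013 = 37·324 + 25
41: 12013 = 41·293

41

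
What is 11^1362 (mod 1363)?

1193

11^1 ≡ 11 (mod 1363)
11^2 ≡ 11^2 = 121 ≡ 121 (mod 1363)
11^4 ≡ 121^2 = 14641 ≡ 1011 (mod 1363)
11^8 ≡ 1011^2 = 1022121 ≡ 1234 (mod 1363)
11^16 ≡ 1234^2 = 1522756 ≡ 285 (mod 1363)
11^32 ≡ 285^2 = 81225 ≡ 808 (mod 1363)
11^64 ≡ 808^2 = 652864 ≡ 1350 (mod 1363)
11^128 ≡ 1350^2 = 1822500 ≡ 169 (mod 1363)
11^256 ≡ 169^2 = 28561 ≡ 1301 (mod 1363)
11^512 ≡ 1301^2 = 1692601 ≡ 1118 (mod 1363)
11^1024 ≡ 1118^2 = 1249924 ≡ 53 (mod 1363)
1362 = 1024 + 256 + 64 + 16 + 2 in binary powers of 2.
So 11^1362 ≡ 53 · 1301 · 1350 · 285 · 121 ≡ 1193 (mod 1363).
Since 1193 ≠ 1, base 11 is a Fermat witness: 1363 is composite.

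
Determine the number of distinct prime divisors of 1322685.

1322685 = 3^2 · 146965
146965 = 5 · 29393
29393 = 7 · 4199
4199 = 13 · 323
323 = 17 · 19
1322685 = 3^2 · 5 · 7 · 13 · 17 · 19, which has 6 distinct prime factors.

6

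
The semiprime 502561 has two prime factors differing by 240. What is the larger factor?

Since p = q + 240, we have 502561 = q(q + 240), so q² + 240q − 502561 = 0.
Discriminant: 240² + 4·502561 = 57600 + 2010244 = 2067844; √2067844 = 1438.
q = (−240 + 1438)/2 = 599, and p = q + 240 = 839.
Check: 599 · 839 = 502561.

839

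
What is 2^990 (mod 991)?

1

2^1 ≡ 2 (mod 991)
2^2 ≡ 2^2 = 4 ≡ 4 (mod 991)
2^4 ≡ 4^2 = 16 ≡ 16 (mod 991)
2^8 ≡ 16^2 = 256 ≡ 256 (mod 991)
2^16 ≡ 256^2 = 65536 ≡ 130 (mod 991)
2^32 ≡ 130^2 = 16900 ≡ 53 (mod 991)
2^64 ≡ 53^2 = 2809 ≡ 827 (mod 991)
2^128 ≡ 827^2 = 683929 ≡ 139 (mod 991)
2^256 ≡ 139^2 = 19321 ≡ 492 (mod 991)
2^512 ≡ 492^2 = 242064 ≡ 260 (mod 991)
990 = 512 + 256 + 128 + 64 + 16 + 8 + 4 + 2 in binary powers of 2.
So 2^990 ≡ 260 · 492 · 139 · 827 · 130 · 256 · 16 · 4 ≡ 1 (mod 991).
Since the result is 1, base 2 gives no evidence that 991 is composite.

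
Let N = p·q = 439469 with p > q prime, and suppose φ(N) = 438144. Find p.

673

φ(n) = (p−1)(q−1) = n − (p+q) + 1, so p + q = 439469 − 438144 + 1 = 1326.
p and q are the roots of t² − 1326t + 439469 = 0.
Discriminant: 1326² − 4·439469 = 1758276 − 1757876 = 400; √400 = 20.
q = (1326 − 20)/2 = 653, p = (1326 + 20)/2 = 673.
Check: 653 · 673 = 439469.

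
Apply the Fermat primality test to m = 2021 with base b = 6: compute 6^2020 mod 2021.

6^1 ≡ 6 (mod 2021)
6^2 ≡ 6^2 = 36 ≡ 36 (mod 2021)
6^4 ≡ 36^2 = 1296 ≡ 1296 (mod 2021)
6^8 ≡ 1296^2 = 1679616 ≡ 165 (mod 2021)
6^16 ≡ 165^2 = 27225 ≡ 952 (mod 2021)
6^32 ≡ 952^2 = 906304 ≡ 896 (mod 2021)
6^64 ≡ 896^2 = 802816 ≡ 479 (mod 2021)
6^128 ≡ 479^2 = 229441 ≡ 1068 (mod 2021)
6^256 ≡ 1068^2 = 1140624 ≡ 780 (mod 2021)
6^512 ≡ 780^2 = 608400 ≡ 79 (mod 2021)
6^1024 ≡ 79^2 = 6241 ≡ 178 (mod 2021)
2020 = 1024 + 512 + 256 + 128 + 64 + 32 + 4 in binary powers of 2.
So 6^2020 ≡ 178 · 79 · 780 · 1068 · 479 · 896 · 1296 ≡ 1511 (mod 2021).
Since 1511 ≠ 1, base 6 is a Fermat witness: 2021 is composite.

1511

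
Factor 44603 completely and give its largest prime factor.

44603 = 13 · 3431
3431 = 47 · 73
73 is prime.
So 44603 = 13 · 47 · 73; the largest prime factor is 73.

73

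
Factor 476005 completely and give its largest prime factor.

476005 = 5 · 95201
95201 = 31 · 3071
3071 = 37 · 83
83 is prime.
So 476005 = 5 · 31 · 37 · 83; the largest prime factor is 83.

83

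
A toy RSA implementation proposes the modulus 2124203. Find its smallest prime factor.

61

2124203 is odd.
Digit sum 14, not divisible by 3.
Ends in 3: not divisible by 5.
7: 2124203 = 7·303457 + 4
11: 2124203 = 11·193109 + 4
13: 2124203 = 13·163400 + 3
17: 2124203 = 17·124953 + 2
19: 2124203 = 19·111800 + 3
23: 2124203 = 23·92356 + 15
29: 2124203 = 29·73248 + 11
31: 2124203 = 31·68522 + 21
37: 2124203 = 37·57410 + 33
41: 2124203 = 41·51809 + 34
43: 2124203 = 43·49400 + 3
47: 2124203 = 47·45195 + 38
53: 2124203 = 53·40079 + 16
59: 2124203 = 59·36003 + 26
61: 2124203 = 61·34823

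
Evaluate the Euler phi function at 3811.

3672

Factor: 3811 = 37 · 103.
φ(3811) = (37−1) · (103−1) = 36 · 102 = 3672.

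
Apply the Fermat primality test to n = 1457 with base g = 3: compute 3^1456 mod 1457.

307

3^1 ≡ 3 (mod 1457)
3^2 ≡ 3^2 = 9 ≡ 9 (mod 1457)
3^4 ≡ 9^2 = 81 ≡ 81 (mod 1457)
3^8 ≡ 81^2 = 6561 ≡ 733 (mod 1457)
3^16 ≡ 733^2 = 537289 ≡ 1113 (mod 1457)
3^32 ≡ 1113^2 = 1238769 ≡ 319 (mod 1457)
3^64 ≡ 319^2 = 101761 ≡ 1228 (mod 1457)
3^128 ≡ 1228^2 = 1507984 ≡ 1446 (mod 1457)
3^256 ≡ 1446^2 = 2090916 ≡ 121 (mod 1457)
3^512 ≡ 121^2 = 14641 ≡ 71 (mod 1457)
3^1024 ≡ 71^2 = 5041 ≡ 670 (mod 1457)
1456 = 1024 + 256 + 128 + 32 + 16 in binary powers of 2.
So 3^1456 ≡ 670 · 121 · 1446 · 319 · 1113 ≡ 307 (mod 1457).
Since 307 ≠ 1, base 3 is a Fermat witness: 1457 is composite.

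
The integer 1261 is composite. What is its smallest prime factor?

13

1261 is odd.
Digit sum 10, not divisible by 3.
Ends in 1: not divisible by 5.
7: 1261 = 7·180 + 1
11: 1261 = 11·114 + 7
13: 1261 = 13·97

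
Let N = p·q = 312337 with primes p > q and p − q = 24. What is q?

547

Since p = q + 24, we have 312337 = q(q + 24), so q² + 24q − 312337 = 0.
Discriminant: 24² + 4·312337 = 576 + 1249348 = 1249924; √1249924 = 1118.
q = (−24 + 1118)/2 = 547, and p = q + 24 = 571.
Check: 547 · 571 = 312337.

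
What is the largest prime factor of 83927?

89

83927 = 23 · 3649
3649 = 41 · 89
89 is prime.
So 83927 = 23 · 41 · 89; the largest prime factor is 89.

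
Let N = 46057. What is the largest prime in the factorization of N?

46057 = 11 · 4187
4187 = 53 · 79
79 is prime.
So 46057 = 11 · 53 · 79; the largest prime factor is 79.

79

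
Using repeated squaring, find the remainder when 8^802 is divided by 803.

592

8^1 ≡ 8 (mod 803)
8^2 ≡ 8^2 = 64 ≡ 64 (mod 803)
8^4 ≡ 64^2 = 4096 ≡ 81 (mod 803)
8^8 ≡ 81^2 = 6561 ≡ 137 (mod 803)
8^16 ≡ 137^2 = 18769 ≡ 300 (mod 803)
8^32 ≡ 300^2 = 90000 ≡ 64 (mod 803)
8^64 ≡ 64^2 = 4096 ≡ 81 (mod 803)
8^128 ≡ 81^2 = 6561 ≡ 137 (mod 803)
8^256 ≡ 137^2 = 18769 ≡ 300 (mod 803)
8^512 ≡ 300^2 = 90000 ≡ 64 (mod 803)
802 = 512 + 256 + 32 + 2 in binary powers of 2.
So 8^802 ≡ 64 · 300 · 64 · 64 ≡ 592 (mod 803).
Since 592 ≠ 1, base 8 is a Fermat witness: 803 is composite.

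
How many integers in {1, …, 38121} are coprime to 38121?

Factor: 38121 = 3 · 97 · 131.
φ(38121) = (3−1) · (97−1) · (131−1) = 2 · 96 · 130 = 24960.

24960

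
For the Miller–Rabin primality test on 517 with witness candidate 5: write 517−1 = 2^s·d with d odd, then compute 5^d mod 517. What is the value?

20

517 − 1 = 516 = 2^2 · 129, so d = 129.
5^1 ≡ 5 (mod 517)
5^2 ≡ 5^2 = 25 ≡ 25 (mod 517)
5^4 ≡ 25^2 = 625 ≡ 108 (mod 517)
5^8 ≡ 108^2 = 11664 ≡ 290 (mod 517)
5^16 ≡ 290^2 = 84100 ≡ 346 (mod 517)
5^32 ≡ 346^2 = 119716 ≡ 289 (mod 517)
5^64 ≡ 289^2 = 83521 ≡ 284 (mod 517)
5^128 ≡ 284^2 = 80656 ≡ 4 (mod 517)
129 = 128 + 1 in binary powers of 2.
So 5^129 ≡ 4 · 5 ≡ 20 (mod 517).
Squaring chain: 20 → 400; never reaches −1, so base 5 is a Miller–Rabin witness that 517 is composite.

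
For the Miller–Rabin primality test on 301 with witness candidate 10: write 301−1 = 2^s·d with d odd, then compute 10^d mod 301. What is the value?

301 − 1 = 300 = 2^2 · 75, so d = 75.
10^1 ≡ 10 (mod 301)
10^2 ≡ 10^2 = 100 ≡ 100 (mod 301)
10^4 ≡ 100^2 = 10000 ≡ 67 (mod 301)
10^8 ≡ 67^2 = 4489 ≡ 275 (mod 301)
10^16 ≡ 275^2 = 75625 ≡ 74 (mod 301)
10^32 ≡ 74^2 = 5476 ≡ 58 (mod 301)
10^64 ≡ 58^2 = 3364 ≡ 53 (mod 301)
75 = 64 + 8 + 2 + 1 in binary powers of 2.
So 10^75 ≡ 53 · 275 · 100 · 10 ≡ 279 (mod 301).
Squaring chain: 279 → 183; never reaches −1, so base 10 is a Miller–Rabin witness that 301 is composite.

279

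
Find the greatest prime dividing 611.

47

611 = 13 · 47
47 is prime.
So 611 = 13 · 47; the largest prime factor is 47.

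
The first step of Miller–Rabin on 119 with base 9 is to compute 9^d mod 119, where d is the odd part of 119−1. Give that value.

32

119 − 1 = 118 = 2^1 · 59, so d = 59.
9^1 ≡ 9 (mod 119)
9^2 ≡ 9^2 = 81 ≡ 81 (mod 119)
9^4 ≡ 81^2 = 6561 ≡ 16 (mod 119)
9^8 ≡ 16^2 = 256 ≡ 18 (mod 119)
9^16 ≡ 18^2 = 324 ≡ 86 (mod 119)
9^32 ≡ 86^2 = 7396 ≡ 18 (mod 119)
59 = 32 + 16 + 8 + 2 + 1 in binary powers of 2.
So 9^59 ≡ 18 · 86 · 18 · 81 · 9 ≡ 32 (mod 119).
Squaring chain: 32; never reaches −1, so base 9 is a Miller–Rabin witness that 119 is composite.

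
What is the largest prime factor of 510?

17

510 = 2 · 255
255 = 3 · 85
85 = 5 · 17
17 is prime.
So 510 = 2 · 3 · 5 · 17; the largest prime factor is 17.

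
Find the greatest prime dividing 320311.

320311 = 59 · 5429
5429 = 61 · 89
89 is prime.
So 320311 = 59 · 61 · 89; the largest prime factor is 89.

89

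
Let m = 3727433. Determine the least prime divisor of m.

41

3727433 is odd.
Digit sum 29, not divisible by 3.
Ends in 3: not divisible by 5.
7: 3727433 = 7·532490 + 3
11: 3727433 = 11·338857 + 6
13: 3727433 = 13·286725 + 8
17: 3727433 = 17·219260 + 13
19: 3727433 = 19·196180 + 13
23: 3727433 = 23·162062 + 7
29: 3727433 = 29·128532 + 5
31: 3727433 = 31·120239 + 24
37: 3727433 = 37·100741 + 16
41: 3727433 = 41·90913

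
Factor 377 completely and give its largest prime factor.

29

377 = 13 · 29
29 is prime.
So 377 = 13 · 29; the largest prime factor is 29.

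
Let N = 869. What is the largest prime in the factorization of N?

79

869 = 11 · 79
79 is prime.
So 869 = 11 · 79; the largest prime factor is 79.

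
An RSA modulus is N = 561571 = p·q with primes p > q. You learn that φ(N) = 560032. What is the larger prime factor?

947

φ(n) = (p−1)(q−1) = n − (p+q) + 1, so p + q = 561571 − 560032 + 1 = 1540.
p and q are the roots of t² − 1540t + 561571 = 0.
Discriminant: 1540² − 4·561571 = 2371600 − 2246284 = 125316; √125316 = 354.
q = (1540 − 354)/2 = 593, p = (1540 + 354)/2 = 947.
Check: 593 · 947 = 561571.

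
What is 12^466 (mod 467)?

12^1 ≡ 12 (mod 467)
12^2 ≡ 12^2 = 144 ≡ 144 (mod 467)
12^4 ≡ 144^2 = 20736 ≡ 188 (mod 467)
12^8 ≡ 188^2 = 35344 ≡ 319 (mod 467)
12^16 ≡ 319^2 = 101761 ≡ 422 (mod 467)
12^32 ≡ 422^2 = 178084 ≡ 157 (mod 467)
12^64 ≡ 157^2 = 24649 ≡ 365 (mod 467)
12^128 ≡ 365^2 = 133225 ≡ 130 (mod 467)
12^256 ≡ 130^2 = 16900 ≡ 88 (mod 467)
466 = 256 + 128 + 64 + 16 + 2 in binary powers of 2.
So 12^466 ≡ 88 · 130 · 365 · 422 · 144 ≡ 1 (mod 467).
Since the result is 1, base 12 gives no evidence that 467 is composite.

1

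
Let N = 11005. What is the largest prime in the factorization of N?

11005 = 5 · 2201
2201 = 31 · 71
71 is prime.
So 11005 = 5 · 31 · 71; the largest prime factor is 71.

71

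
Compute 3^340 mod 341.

56

3^1 ≡ 3 (mod 341)
3^2 ≡ 3^2 = 9 ≡ 9 (mod 341)
3^4 ≡ 9^2 = 81 ≡ 81 (mod 341)
3^8 ≡ 81^2 = 6561 ≡ 82 (mod 341)
3^16 ≡ 82^2 = 6724 ≡ 245 (mod 341)
3^32 ≡ 245^2 = 60025 ≡ 9 (mod 341)
3^64 ≡ 9^2 = 81 ≡ 81 (mod 341)
3^128 ≡ 81^2 = 6561 ≡ 82 (mod 341)
3^256 ≡ 82^2 = 6724 ≡ 245 (mod 341)
340 = 256 + 64 + 16 + 4 in binary powers of 2.
So 3^340 ≡ 245 · 81 · 245 · 81 ≡ 56 (mod 341).
Since 56 ≠ 1, base 3 is a Fermat witness: 341 is composite.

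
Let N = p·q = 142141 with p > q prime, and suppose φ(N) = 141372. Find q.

307

φ(n) = (p−1)(q−1) = n − (p+q) + 1, so p + q = 142141 − 141372 + 1 = 770.
p and q are the roots of t² − 770t + 142141 = 0.
Discriminant: 770² − 4·142141 = 592900 − 568564 = 24336; √24336 = 156.
q = (770 − 156)/2 = 307, p = (770 + 156)/2 = 463.
Check: 307 · 463 = 142141.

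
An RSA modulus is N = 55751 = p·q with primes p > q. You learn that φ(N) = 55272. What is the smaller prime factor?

197

φ(n) = (p−1)(q−1) = n − (p+q) + 1, so p + q = 55751 − 55272 + 1 = 480.
p and q are the roots of t² − 480t + 55751 = 0.
Discriminant: 480² − 4·55751 = 230400 − 223004 = 7396; √7396 = 86.
q = (480 − 86)/2 = 197, p = (480 + 86)/2 = 283.
Check: 197 · 283 = 55751.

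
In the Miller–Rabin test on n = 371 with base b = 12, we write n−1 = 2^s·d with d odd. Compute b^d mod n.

339

371 − 1 = 370 = 2^1 · 185, so d = 185.
12^1 ≡ 12 (mod 371)
12^2 ≡ 12^2 = 144 ≡ 144 (mod 371)
12^4 ≡ 144^2 = 20736 ≡ 331 (mod 371)
12^8 ≡ 331^2 = 109561 ≡ 116 (mod 371)
12^16 ≡ 116^2 = 13456 ≡ 100 (mod 371)
12^32 ≡ 100^2 = 10000 ≡ 354 (mod 371)
12^64 ≡ 354^2 = 125316 ≡ 289 (mod 371)
12^128 ≡ 289^2 = 83521 ≡ 46 (mod 371)
185 = 128 + 32 + 16 + 8 + 1 in binary powers of 2.
So 12^185 ≡ 46 · 354 · 100 · 116 · 12 ≡ 339 (mod 371).
Squaring chain: 339; never reaches −1, so base 12 is a Miller–Rabin witness that 371 is composite.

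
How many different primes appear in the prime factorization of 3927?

3927 = 3 · 1309
1309 = 7 · 187
187 = 11 · 17
3927 = 3 · 7 · 11 · 17, which has 4 distinct prime factors.

4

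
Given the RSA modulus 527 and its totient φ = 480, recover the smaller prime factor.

17

φ(n) = (p−1)(q−1) = n − (p+q) + 1, so p + q = 527 − 480 + 1 = 48.
p and q are the roots of t² − 48t + 527 = 0.
Discriminant: 48² − 4·527 = 2304 − 2108 = 196; √196 = 14.
q = (48 − 14)/2 = 17, p = (48 + 14)/2 = 31.
Check: 17 · 31 = 527.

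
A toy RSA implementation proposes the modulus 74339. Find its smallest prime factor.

74339 is odd.
Digit sum 26, not divisible by 3.
Ends in 9: not divisible by 5.
7: 74339 = 7·10619 + 6
11: 74339 = 11·6758 + 1
13: 74339 = 13·5718 + 5
17: 74339 = 17·4372 + 15
19: 74339 = 19·3912 + 11
23: 74339 = 23·3232 + 3
29: 74339 = 29·2563 + 12
31: 74339 = 31·2398 + 1
37: 74339 = 37·2009 + 6
41: 74339 = 41·1813 + 6
43: 74339 = 43·1728 + 35
47: 74339 = 47·1581 + 32
53: 74339 = 53·1402 + 33
59: 74339 = 59·1259 + 58
61: 74339 = 61·1218 + 41
67: 74339 = 67·1109 + 36
71: 74339 = 71·1047 + 2
73: 74339 = 73·1018 + 25
79: 74339 = 79·941

79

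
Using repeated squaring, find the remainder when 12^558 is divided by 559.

12^1 ≡ 12 (mod 559)
12^2 ≡ 12^2 = 144 ≡ 144 (mod 559)
12^4 ≡ 144^2 = 20736 ≡ 53 (mod 559)
12^8 ≡ 53^2 = 2809 ≡ 14 (mod 559)
12^16 ≡ 14^2 = 196 ≡ 196 (mod 559)
12^32 ≡ 196^2 = 38416 ≡ 404 (mod 559)
12^64 ≡ 404^2 = 163216 ≡ 547 (mod 559)
12^128 ≡ 547^2 = 299209 ≡ 144 (mod 559)
12^256 ≡ 144^2 = 20736 ≡ 53 (mod 559)
12^512 ≡ 53^2 = 2809 ≡ 14 (mod 559)
558 = 512 + 32 + 8 + 4 + 2 in binary powers of 2.
So 12^558 ≡ 14 · 404 · 14 · 53 · 144 ≡ 183 (mod 559).
Since 183 ≠ 1, base 12 is a Fermat witness: 559 is composite.

183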